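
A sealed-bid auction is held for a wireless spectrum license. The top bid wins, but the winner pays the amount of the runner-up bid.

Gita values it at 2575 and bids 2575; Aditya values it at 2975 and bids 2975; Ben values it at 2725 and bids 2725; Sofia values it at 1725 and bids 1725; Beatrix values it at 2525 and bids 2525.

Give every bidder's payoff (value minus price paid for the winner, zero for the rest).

Gita 0, Aditya 250, Ben 0, Sofia 0, Beatrix 0.

Ordered from highest: Aditya 2975 > Ben 2725 > Gita 2575 > Beatrix 2525 > Sofia 1725.
Aditya has the top bid and wins; the price is the second-highest bid, 2725.
Aditya's payoff = 2975 − 2725 = 250. All other bidders lose, so their payoff is 0.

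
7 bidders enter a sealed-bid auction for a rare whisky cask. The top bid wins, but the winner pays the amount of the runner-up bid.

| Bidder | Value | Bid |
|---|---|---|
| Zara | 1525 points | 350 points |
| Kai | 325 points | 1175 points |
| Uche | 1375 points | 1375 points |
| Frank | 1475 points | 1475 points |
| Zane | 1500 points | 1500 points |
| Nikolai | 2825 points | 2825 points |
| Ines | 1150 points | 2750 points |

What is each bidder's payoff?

Ranking the bids: Nikolai 2825 points; Ines 2750 points; Zane 1500 points; Frank 1475 points; Uche 1375 points; Kai 1175 points; Zara 350 points.
Nikolai has the top bid and wins; the price is the second-highest bid, 2750 points.
Nikolai's payoff = 2825 points − 2750 points = 75 points. All other bidders lose, so their payoff is 0.

Payoffs: Zara 0 points, Kai 0 points, Uche 0 points, Frank 0 points, Zane 0 points, Nikolai 75 points, Ines 0 points.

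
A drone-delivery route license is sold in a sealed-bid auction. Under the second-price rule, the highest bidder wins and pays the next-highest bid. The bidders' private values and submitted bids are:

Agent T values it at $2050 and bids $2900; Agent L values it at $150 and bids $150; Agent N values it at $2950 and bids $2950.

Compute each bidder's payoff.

Sorted high to low: Agent N $2950 > Agent T $2900 > Agent L $150.
Agent N has the top bid and wins; the price is the second-highest bid, $2900.
Agent N's payoff = $2950 − $2900 = $50. All other bidders lose, so their payoff is 0.

Payoffs: Agent T $0, Agent L $0, Agent N $50.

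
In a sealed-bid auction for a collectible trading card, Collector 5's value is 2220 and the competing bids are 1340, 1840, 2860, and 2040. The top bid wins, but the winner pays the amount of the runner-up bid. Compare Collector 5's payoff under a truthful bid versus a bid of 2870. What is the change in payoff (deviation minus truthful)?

The highest competing bid is 2860.
Bidding truthfully at 2220: the top bid is 2860 (a rival), so Collector 5 loses. Payoff = 0.
Bidding 2870: Collector 5 has the top bid, wins, and pays the second-highest bid 2860. Payoff = 2220 − 2860 = -640.
Change = -640 − 0 = -640.

Change in payoff: -640.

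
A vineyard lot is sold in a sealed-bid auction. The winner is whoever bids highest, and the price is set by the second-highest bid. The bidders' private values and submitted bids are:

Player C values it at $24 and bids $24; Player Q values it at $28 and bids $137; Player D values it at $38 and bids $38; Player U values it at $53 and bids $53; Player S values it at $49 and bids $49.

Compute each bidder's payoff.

Payoffs: Player C $0, Player Q -$25, Player D $0, Player U $0, Player S $0.

Sorted high to low: Player Q $137 > Player U $53 > Player S $49 > Player D $38 > Player C $24.
Player Q has the top bid and wins; the price is the second-highest bid, $53.
Player Q's payoff = $28 − $53 = -$25. All other bidders lose, so their payoff is 0.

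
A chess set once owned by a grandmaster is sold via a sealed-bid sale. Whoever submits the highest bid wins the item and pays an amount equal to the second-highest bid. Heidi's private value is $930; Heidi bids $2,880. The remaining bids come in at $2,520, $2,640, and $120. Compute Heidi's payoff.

Highest competing bid: $2,640.
Heidi's bid $2,880 is the highest overall, so Heidi wins and pays the second-highest bid, $2,640.
Payoff = value − price = $930 − $2,640 = -$1,710.
Overbidding won the item at a price above value — truthful bidding would have avoided this loss.

Heidi's payoff: -$1,710.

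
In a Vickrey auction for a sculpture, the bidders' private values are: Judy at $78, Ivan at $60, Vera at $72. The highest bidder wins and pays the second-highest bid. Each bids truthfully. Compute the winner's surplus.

$6

Bids in descending order: Judy $78 > Vera $72 > Ivan $60.
Judy wins with the top bid and pays the second-highest, $72.
Surplus = $78 − $72 = $6.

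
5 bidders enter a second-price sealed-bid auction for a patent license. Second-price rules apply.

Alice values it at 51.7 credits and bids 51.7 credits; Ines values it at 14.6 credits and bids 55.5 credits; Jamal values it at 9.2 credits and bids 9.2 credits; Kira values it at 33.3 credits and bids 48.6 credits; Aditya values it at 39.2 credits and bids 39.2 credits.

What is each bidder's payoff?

Alice 0.0 credits, Ines -37.1 credits, Jamal 0.0 credits, Kira 0.0 credits, Aditya 0.0 credits.

Ordered from highest: Ines 55.5 credits > Alice 51.7 credits > Kira 48.6 credits > Aditya 39.2 credits > Jamal 9.2 credits.
Ines has the top bid and wins; the price is the second-highest bid, 51.7 credits.
Ines's payoff = 14.6 credits − 51.7 credits = -37.1 credits. All other bidders lose, so their payoff is 0.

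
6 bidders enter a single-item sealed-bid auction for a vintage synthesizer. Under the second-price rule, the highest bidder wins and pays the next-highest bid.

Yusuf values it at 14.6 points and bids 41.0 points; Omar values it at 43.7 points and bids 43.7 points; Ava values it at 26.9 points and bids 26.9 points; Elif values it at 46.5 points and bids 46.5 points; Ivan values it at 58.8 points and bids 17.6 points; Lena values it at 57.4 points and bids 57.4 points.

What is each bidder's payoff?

Ordered from highest: Lena 57.4 points, then Elif 46.5 points, then Omar 43.7 points, then Yusuf 41.0 points, then Ava 26.9 points, then Ivan 17.6 points.
Lena has the top bid and wins; the price is the second-highest bid, 46.5 points.
Lena's payoff = 57.4 points − 46.5 points = 10.9 points. All other bidders lose, so their payoff is 0.

Yusuf 0.0 points, Omar 0.0 points, Ava 0.0 points, Elif 0.0 points, Ivan 0.0 points, Lena 10.9 points.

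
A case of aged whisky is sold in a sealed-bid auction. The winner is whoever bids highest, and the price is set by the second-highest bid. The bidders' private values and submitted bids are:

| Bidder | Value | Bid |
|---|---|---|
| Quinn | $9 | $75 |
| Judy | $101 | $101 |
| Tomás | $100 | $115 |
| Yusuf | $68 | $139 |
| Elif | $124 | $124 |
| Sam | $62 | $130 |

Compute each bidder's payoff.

Ranking the bids: Yusuf $139 > Sam $130 > Elif $124 > Tomás $115 > Judy $101 > Quinn $75.
Yusuf has the top bid and wins; the price is the second-highest bid, $130.
Yusuf's payoff = $68 − $130 = -$62. All other bidders lose, so their payoff is 0.

Quinn $0, Judy $0, Tomás $0, Yusuf -$62, Elif $0, Sam $0.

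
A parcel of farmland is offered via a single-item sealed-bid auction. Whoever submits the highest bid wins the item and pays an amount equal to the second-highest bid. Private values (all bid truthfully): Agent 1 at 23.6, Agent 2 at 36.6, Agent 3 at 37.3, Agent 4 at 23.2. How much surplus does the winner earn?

Surplus = 0.7.

Ordered from highest: Agent 3 37.3 > Agent 2 36.6 > Agent 1 23.6 > Agent 4 23.2.
Agent 3 wins with the top bid and pays the second-highest, 36.6.
Surplus = 37.3 − 36.6 = 0.7.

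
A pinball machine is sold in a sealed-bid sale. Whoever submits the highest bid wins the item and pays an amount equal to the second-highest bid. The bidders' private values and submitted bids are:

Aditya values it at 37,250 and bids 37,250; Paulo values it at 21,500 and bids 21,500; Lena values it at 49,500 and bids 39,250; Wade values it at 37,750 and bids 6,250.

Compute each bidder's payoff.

Sorted high to low: Lena 39,250 > Aditya 37,250 > Paulo 21,500 > Wade 6,250.
Lena has the top bid and wins; the price is the second-highest bid, 37,250.
Lena's payoff = 49,500 − 37,250 = 12,250. All other bidders lose, so their payoff is 0.

Payoffs: Aditya 0, Paulo 0, Lena 12,250, Wade 0.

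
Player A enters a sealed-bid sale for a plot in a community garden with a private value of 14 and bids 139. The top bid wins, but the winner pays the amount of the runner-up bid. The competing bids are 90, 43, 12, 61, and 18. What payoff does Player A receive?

Highest competing bid: 90.
Player A's bid 139 is the highest overall, so Player A wins and pays the second-highest bid, 90.
Payoff = value − price = 14 − 90 = -76.
Overbidding won the item at a price above value — truthful bidding would have avoided this loss.

Payoff = -76.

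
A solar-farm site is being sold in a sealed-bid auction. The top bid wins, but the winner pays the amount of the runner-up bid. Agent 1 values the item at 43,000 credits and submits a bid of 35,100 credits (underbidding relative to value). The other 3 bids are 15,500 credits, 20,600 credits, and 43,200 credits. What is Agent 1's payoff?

Highest competing bid: 43,200 credits.
Agent 1's bid 35,100 credits is not the highest, so Agent 1 loses, pays nothing, and earns zero payoff.

0 credits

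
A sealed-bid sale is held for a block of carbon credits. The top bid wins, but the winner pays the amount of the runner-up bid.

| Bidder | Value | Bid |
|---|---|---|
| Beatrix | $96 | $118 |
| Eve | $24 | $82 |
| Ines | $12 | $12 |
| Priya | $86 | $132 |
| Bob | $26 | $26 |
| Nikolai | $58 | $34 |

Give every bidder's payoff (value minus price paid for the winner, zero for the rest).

Payoffs: Beatrix $0, Eve $0, Ines $0, Priya -$32, Bob $0, Nikolai $0.

Bids in descending order: Priya $132, then Beatrix $118, then Eve $82, then Nikolai $34, then Bob $26, then Ines $12.
Priya has the top bid and wins; the price is the second-highest bid, $118.
Priya's payoff = $86 − $118 = -$32. All other bidders lose, so their payoff is 0.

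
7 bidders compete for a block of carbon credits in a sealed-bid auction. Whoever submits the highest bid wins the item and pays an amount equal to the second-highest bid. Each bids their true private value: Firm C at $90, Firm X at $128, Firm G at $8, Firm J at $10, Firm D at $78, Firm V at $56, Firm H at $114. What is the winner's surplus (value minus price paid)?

$14

Bids in descending order: Firm X $128, then Firm H $114, then Firm C $90, then Firm D $78, then Firm V $56, then Firm J $10, then Firm G $8.
Firm X wins with the top bid and pays the second-highest, $114.
Surplus = $128 − $114 = $14.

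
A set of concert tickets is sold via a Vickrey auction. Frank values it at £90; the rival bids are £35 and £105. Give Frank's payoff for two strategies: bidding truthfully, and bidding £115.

(a) £0  (b) -£15

The highest competing bid is £105.
Bidding truthfully at £90: the top bid is £105 (a rival), so Frank loses. Payoff = £0.
Bidding £115: Frank has the top bid, wins, and pays the second-highest bid £105. Payoff = £90 − £105 = -£15.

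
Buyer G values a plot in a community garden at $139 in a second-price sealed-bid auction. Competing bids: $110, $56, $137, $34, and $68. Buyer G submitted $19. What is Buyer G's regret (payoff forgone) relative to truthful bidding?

The highest competing bid is $137.
Bidding truthfully at $139: Buyer G has the top bid, wins, and pays the second-highest bid $137. Payoff = $139 − $137 = $2.
Bidding $19: the top bid is $137 (a rival), so Buyer G loses. Payoff = $0.
Regret = truthful payoff − actual payoff = $2 − $0 = $2.
Deviating from a truthful bid can only lose payoff in a second-price auction — never gain.

Payoff forgone: $2.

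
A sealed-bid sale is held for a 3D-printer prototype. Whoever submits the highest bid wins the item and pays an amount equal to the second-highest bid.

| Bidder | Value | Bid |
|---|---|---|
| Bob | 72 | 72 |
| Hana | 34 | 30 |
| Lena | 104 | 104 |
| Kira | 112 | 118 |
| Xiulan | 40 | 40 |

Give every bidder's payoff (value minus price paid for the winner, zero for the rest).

Payoffs: Bob 0, Hana 0, Lena 0, Kira 8, Xiulan 0.

Ordered from highest: Kira 118, then Lena 104, then Bob 72, then Xiulan 40, then Hana 30.
Kira has the top bid and wins; the price is the second-highest bid, 104.
Kira's payoff = 112 − 104 = 8. All other bidders lose, so their payoff is 0.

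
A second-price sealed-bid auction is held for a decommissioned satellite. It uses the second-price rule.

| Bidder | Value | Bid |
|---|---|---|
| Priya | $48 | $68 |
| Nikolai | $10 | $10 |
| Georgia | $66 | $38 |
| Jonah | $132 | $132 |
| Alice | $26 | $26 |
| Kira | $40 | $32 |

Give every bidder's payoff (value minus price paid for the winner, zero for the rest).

Payoffs: Priya $0, Nikolai $0, Georgia $0, Jonah $64, Alice $0, Kira $0.

Sorted high to low: Jonah $132; Priya $68; Georgia $38; Kira $32; Alice $26; Nikolai $10.
Jonah has the top bid and wins; the price is the second-highest bid, $68.
Jonah's payoff = $132 − $68 = $64. All other bidders lose, so their payoff is 0.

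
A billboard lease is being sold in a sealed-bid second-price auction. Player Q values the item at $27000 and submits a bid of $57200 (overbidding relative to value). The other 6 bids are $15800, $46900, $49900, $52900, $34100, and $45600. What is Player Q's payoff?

Player Q's payoff: -$25900.

Highest competing bid: $52900.
Player Q's bid $57200 is the highest overall, so Player Q wins and pays the second-highest bid, $52900.
Payoff = value − price = $27000 − $52900 = -$25900.
Overbidding won the item at a price above value — truthful bidding would have avoided this loss.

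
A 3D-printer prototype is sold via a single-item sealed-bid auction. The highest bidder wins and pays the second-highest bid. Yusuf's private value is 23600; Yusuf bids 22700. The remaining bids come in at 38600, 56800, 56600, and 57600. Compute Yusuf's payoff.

Yusuf's payoff: 0.

Highest competing bid: 57600.
Yusuf's bid 22700 is not the highest, so Yusuf loses, pays nothing, and earns zero payoff.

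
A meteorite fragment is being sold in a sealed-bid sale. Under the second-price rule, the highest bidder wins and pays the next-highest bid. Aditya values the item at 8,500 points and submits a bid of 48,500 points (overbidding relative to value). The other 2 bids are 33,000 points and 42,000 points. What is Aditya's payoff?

Payoff = -33,500 points.

Highest competing bid: 42,000 points.
Aditya's bid 48,500 points is the highest overall, so Aditya wins and pays the second-highest bid, 42,000 points.
Payoff = value − price = 8,500 points − 42,000 points = -33,500 points.
Overbidding won the item at a price above value — truthful bidding would have avoided this loss.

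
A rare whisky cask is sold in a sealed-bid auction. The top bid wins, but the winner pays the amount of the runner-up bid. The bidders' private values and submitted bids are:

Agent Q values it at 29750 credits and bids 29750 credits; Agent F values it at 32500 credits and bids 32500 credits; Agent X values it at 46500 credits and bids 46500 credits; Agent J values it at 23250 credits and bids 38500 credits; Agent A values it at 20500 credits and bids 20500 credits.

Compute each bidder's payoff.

Agent Q 0 credits, Agent F 0 credits, Agent X 8000 credits, Agent J 0 credits, Agent A 0 credits.

Sorted high to low: Agent X 46500 credits, then Agent J 38500 credits, then Agent F 32500 credits, then Agent Q 29750 credits, then Agent A 20500 credits.
Agent X has the top bid and wins; the price is the second-highest bid, 38500 credits.
Agent X's payoff = 46500 credits − 38500 credits = 8000 credits. All other bidders lose, so their payoff is 0.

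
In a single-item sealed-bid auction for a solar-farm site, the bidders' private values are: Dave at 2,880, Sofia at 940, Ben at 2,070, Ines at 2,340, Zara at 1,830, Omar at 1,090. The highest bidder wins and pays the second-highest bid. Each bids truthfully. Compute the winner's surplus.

Ordered from highest: Dave 2,880, then Ines 2,340, then Ben 2,070, then Zara 1,830, then Omar 1,090, then Sofia 940.
Dave wins with the top bid and pays the second-highest, 2,340.
Surplus = 2,880 − 2,340 = 540.

Winner's surplus: 540.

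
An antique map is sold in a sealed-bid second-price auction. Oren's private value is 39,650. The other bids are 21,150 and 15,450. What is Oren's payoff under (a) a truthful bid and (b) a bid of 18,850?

The highest competing bid is 21,150.
Bidding truthfully at 39,650: Oren has the top bid, wins, and pays the second-highest bid 21,150. Payoff = 39,650 − 21,150 = 18,500.
Bidding 18,850: the top bid is 21,150 (a rival), so Oren loses. Payoff = 0.

Truthful: 18,500; alternative: 0.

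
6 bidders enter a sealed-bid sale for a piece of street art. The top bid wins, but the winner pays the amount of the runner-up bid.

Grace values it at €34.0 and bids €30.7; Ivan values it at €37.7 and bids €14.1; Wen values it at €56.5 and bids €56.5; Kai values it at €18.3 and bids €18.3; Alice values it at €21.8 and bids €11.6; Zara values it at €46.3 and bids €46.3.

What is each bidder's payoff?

Sorted high to low: Wen €56.5; Zara €46.3; Grace €30.7; Kai €18.3; Ivan €14.1; Alice €11.6.
Wen has the top bid and wins; the price is the second-highest bid, €46.3.
Wen's payoff = €56.5 − €46.3 = €10.2. All other bidders lose, so their payoff is 0.

Payoffs: Grace €0.0, Ivan €0.0, Wen €10.2, Kai €0.0, Alice €0.0, Zara €0.0.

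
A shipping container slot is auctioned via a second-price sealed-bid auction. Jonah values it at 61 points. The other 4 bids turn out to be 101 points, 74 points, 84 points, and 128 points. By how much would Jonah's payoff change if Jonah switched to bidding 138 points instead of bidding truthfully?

Payoff change: -67 points.

The highest competing bid is 128 points.
Bidding truthfully at 61 points: the top bid is 128 points (a rival), so Jonah loses. Payoff = 0 points.
Bidding 138 points: Jonah has the top bid, wins, and pays the second-highest bid 128 points. Payoff = 61 points − 128 points = -67 points.
Change = -67 points − 0 points = -67 points.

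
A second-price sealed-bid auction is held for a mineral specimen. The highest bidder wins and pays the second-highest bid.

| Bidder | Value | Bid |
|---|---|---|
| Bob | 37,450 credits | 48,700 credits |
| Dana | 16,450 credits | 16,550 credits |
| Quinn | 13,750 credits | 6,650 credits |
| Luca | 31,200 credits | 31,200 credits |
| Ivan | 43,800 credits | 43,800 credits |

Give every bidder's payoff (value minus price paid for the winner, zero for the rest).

Bids in descending order: Bob 48,700 credits, then Ivan 43,800 credits, then Luca 31,200 credits, then Dana 16,550 credits, then Quinn 6,650 credits.
Bob has the top bid and wins; the price is the second-highest bid, 43,800 credits.
Bob's payoff = 37,450 credits − 43,800 credits = -6,350 credits. All other bidders lose, so their payoff is 0.

Bob -6,350 credits, Dana 0 credits, Quinn 0 credits, Luca 0 credits, Ivan 0 credits.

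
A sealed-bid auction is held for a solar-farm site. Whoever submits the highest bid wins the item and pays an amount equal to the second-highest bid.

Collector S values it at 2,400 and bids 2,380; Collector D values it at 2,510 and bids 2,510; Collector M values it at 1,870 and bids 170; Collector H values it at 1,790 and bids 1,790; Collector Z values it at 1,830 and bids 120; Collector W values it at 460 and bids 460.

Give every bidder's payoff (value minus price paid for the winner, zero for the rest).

Payoffs: Collector S 0, Collector D 130, Collector M 0, Collector H 0, Collector Z 0, Collector W 0.

Ranking the bids: Collector D 2,510 > Collector S 2,380 > Collector H 1,790 > Collector W 460 > Collector M 170 > Collector Z 120.
Collector D has the top bid and wins; the price is the second-highest bid, 2,380.
Collector D's payoff = 2,510 − 2,380 = 130. All other bidders lose, so their payoff is 0.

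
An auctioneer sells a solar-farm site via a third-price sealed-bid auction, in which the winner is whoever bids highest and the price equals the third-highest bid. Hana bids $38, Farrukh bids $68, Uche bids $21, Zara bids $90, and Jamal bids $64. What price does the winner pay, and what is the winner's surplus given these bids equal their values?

The winner pays $64 for a surplus of $26.

Ranking the bids: Zara $90; Farrukh $68; Jamal $64; Hana $38; Uche $21.
Zara is the highest bidder, so Zara wins.
Under the third-price rule, the price is the third-highest bid: $64.
Surplus = $90 − $64 = $26.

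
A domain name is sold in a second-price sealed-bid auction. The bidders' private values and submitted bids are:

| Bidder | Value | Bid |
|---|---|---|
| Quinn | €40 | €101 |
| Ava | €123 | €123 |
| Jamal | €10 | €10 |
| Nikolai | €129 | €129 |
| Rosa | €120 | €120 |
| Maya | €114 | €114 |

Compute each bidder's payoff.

Sorted high to low: Nikolai €129, then Ava €123, then Rosa €120, then Maya €114, then Quinn €101, then Jamal €10.
Nikolai has the top bid and wins; the price is the second-highest bid, €123.
Nikolai's payoff = €129 − €123 = €6. All other bidders lose, so their payoff is 0.

Payoffs: Quinn €0, Ava €0, Jamal €0, Nikolai €6, Rosa €0, Maya €0.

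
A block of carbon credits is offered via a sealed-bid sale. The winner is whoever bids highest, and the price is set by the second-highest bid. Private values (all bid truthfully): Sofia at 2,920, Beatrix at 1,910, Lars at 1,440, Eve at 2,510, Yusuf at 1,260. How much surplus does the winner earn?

Winner's surplus: 410.

Bids in descending order: Sofia 2,920, then Eve 2,510, then Beatrix 1,910, then Lars 1,440, then Yusuf 1,260.
Sofia wins with the top bid and pays the second-highest, 2,510.
Surplus = 2,920 − 2,510 = 410.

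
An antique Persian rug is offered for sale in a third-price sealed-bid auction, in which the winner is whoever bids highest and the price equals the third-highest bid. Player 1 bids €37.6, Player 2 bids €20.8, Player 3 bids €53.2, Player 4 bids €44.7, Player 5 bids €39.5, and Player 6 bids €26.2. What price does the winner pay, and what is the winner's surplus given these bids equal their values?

Sorted high to low: Player 3 €53.2 > Player 4 €44.7 > Player 5 €39.5 > Player 1 €37.6 > Player 6 €26.2 > Player 2 €20.8.
Player 3 is the highest bidder, so Player 3 wins.
Under the third-price rule, the price is the third-highest bid: €39.5.
Surplus = €53.2 − €39.5 = €13.7.

The winner pays €39.5 for a surplus of €13.7.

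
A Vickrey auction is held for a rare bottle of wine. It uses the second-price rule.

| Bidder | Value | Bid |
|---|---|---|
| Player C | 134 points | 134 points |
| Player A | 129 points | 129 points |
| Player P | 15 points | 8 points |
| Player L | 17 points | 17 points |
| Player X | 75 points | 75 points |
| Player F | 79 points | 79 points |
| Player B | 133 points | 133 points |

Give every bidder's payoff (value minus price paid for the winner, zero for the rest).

Payoffs: Player C 1 points, Player A 0 points, Player P 0 points, Player L 0 points, Player X 0 points, Player F 0 points, Player B 0 points.

Ordered from highest: Player C 134 points; Player B 133 points; Player A 129 points; Player F 79 points; Player X 75 points; Player L 17 points; Player P 8 points.
Player C has the top bid and wins; the price is the second-highest bid, 133 points.
Player C's payoff = 134 points − 133 points = 1 points. All other bidders lose, so their payoff is 0.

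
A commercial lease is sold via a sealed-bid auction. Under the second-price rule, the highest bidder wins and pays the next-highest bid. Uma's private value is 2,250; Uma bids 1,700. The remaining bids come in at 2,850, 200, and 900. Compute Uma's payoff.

Uma's payoff: 0.

Highest competing bid: 2,850.
Uma's bid 1,700 is not the highest, so Uma loses, pays nothing, and earns zero payoff.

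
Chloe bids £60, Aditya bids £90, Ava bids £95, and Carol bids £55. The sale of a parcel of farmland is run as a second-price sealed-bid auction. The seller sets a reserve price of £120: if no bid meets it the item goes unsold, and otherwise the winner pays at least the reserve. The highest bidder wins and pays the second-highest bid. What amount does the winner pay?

Bids in descending order: Ava £95; Aditya £90; Chloe £60; Carol £55.
The top bid £95 is below the reserve £120, so the item goes unsold and nothing is paid.

unsold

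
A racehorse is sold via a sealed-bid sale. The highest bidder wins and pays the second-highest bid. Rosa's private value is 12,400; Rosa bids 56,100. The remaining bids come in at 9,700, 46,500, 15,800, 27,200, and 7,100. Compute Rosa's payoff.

Rosa's payoff: -34,100.

Highest competing bid: 46,500.
Rosa's bid 56,100 is the highest overall, so Rosa wins and pays the second-highest bid, 46,500.
Payoff = value − price = 12,400 − 46,500 = -34,100.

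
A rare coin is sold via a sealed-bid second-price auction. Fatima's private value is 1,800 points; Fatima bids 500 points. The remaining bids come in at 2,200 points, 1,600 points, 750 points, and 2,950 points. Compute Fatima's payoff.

Fatima's payoff: 0 points.

Highest competing bid: 2,950 points.
Fatima's bid 500 points is not the highest, so Fatima loses, pays nothing, and earns zero payoff.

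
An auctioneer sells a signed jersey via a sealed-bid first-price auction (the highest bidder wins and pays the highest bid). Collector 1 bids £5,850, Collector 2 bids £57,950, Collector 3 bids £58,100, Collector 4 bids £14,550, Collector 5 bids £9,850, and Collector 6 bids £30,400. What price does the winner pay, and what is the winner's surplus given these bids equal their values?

Ranking the bids: Collector 3 £58,100 > Collector 2 £57,950 > Collector 6 £30,400 > Collector 4 £14,550 > Collector 5 £9,850 > Collector 1 £5,850.
Collector 3 is the highest bidder, so Collector 3 wins.
Under the first-price rule, the price is the highest bid: £58,100.
Surplus = £58,100 − £58,100 = £0.

The winner pays £58,100 for a surplus of £0.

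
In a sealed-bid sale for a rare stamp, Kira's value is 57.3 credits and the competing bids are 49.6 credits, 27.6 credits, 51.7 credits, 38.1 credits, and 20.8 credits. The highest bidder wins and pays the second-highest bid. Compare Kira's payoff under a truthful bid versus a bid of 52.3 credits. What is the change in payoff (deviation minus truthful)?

0.0 credits

The highest competing bid is 51.7 credits.
Bidding truthfully at 57.3 credits: Kira has the top bid, wins, and pays the second-highest bid 51.7 credits. Payoff = 57.3 credits − 51.7 credits = 5.6 credits.
Bidding 52.3 credits: Kira has the top bid, wins, and pays the second-highest bid 51.7 credits. Payoff = 57.3 credits − 51.7 credits = 5.6 credits.
Change = 5.6 credits − 5.6 credits = 0.0 credits.
The bid only affects whether you win, not the price — here both bids land on the same side of the top rival bid, so the deviation is payoff-neutral.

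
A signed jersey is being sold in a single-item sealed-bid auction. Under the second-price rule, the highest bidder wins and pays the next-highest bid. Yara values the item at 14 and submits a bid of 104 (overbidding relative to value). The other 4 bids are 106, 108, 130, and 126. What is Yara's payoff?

Highest competing bid: 130.
Yara's bid 104 is not the highest, so Yara loses, pays nothing, and earns zero payoff.

Yara's payoff: 0.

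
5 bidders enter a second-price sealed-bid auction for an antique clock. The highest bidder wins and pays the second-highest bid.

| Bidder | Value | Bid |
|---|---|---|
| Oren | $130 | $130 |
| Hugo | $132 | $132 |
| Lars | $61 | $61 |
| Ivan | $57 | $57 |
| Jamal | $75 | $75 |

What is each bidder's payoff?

Oren $0, Hugo $2, Lars $0, Ivan $0, Jamal $0.

Bids in descending order: Hugo $132 > Oren $130 > Jamal $75 > Lars $61 > Ivan $57.
Hugo has the top bid and wins; the price is the second-highest bid, $130.
Hugo's payoff = $132 − $130 = $2. All other bidders lose, so their payoff is 0.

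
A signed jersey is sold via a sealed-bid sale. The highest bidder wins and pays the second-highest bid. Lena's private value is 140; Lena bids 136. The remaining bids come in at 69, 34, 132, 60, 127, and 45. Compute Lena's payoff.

Highest competing bid: 132.
Lena's bid 136 is the highest overall, so Lena wins and pays the second-highest bid, 132.
Payoff = value − price = 140 − 132 = 8.

8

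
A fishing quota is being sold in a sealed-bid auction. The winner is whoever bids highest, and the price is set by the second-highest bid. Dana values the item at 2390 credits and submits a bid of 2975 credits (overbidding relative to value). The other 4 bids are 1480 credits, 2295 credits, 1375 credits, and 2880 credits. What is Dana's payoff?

Highest competing bid: 2880 credits.
Dana's bid 2975 credits is the highest overall, so Dana wins and pays the second-highest bid, 2880 credits.
Payoff = value − price = 2390 credits − 2880 credits = -490 credits.

Dana's payoff: -490 credits.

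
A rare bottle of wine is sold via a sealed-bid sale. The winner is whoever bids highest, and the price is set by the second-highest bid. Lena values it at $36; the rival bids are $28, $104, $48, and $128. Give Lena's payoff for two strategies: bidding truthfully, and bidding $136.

The highest competing bid is $128.
Bidding truthfully at $36: the top bid is $128 (a rival), so Lena loses. Payoff = $0.
Bidding $136: Lena has the top bid, wins, and pays the second-highest bid $128. Payoff = $36 − $128 = -$92.

(a) $0  (b) -$92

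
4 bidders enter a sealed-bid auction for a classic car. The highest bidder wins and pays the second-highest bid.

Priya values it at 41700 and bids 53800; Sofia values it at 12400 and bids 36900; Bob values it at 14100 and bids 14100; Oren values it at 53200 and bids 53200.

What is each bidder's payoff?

Bids in descending order: Priya 53800 > Oren 53200 > Sofia 36900 > Bob 14100.
Priya has the top bid and wins; the price is the second-highest bid, 53200.
Priya's payoff = 41700 − 53200 = -11500. All other bidders lose, so their payoff is 0.

Payoffs: Priya -11500, Sofia 0, Bob 0, Oren 0.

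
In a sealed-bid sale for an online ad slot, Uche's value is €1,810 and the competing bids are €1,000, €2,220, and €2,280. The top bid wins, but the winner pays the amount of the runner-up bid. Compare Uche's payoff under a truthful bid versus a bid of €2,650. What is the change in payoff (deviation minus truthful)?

-€470

The highest competing bid is €2,280.
Bidding truthfully at €1,810: the top bid is €2,280 (a rival), so Uche loses. Payoff = €0.
Bidding €2,650: Uche has the top bid, wins, and pays the second-highest bid €2,280. Payoff = €1,810 − €2,280 = -€470.
Change = -€470 − €0 = -€470.
Deviating from a truthful bid can only lose payoff in a second-price auction — never gain.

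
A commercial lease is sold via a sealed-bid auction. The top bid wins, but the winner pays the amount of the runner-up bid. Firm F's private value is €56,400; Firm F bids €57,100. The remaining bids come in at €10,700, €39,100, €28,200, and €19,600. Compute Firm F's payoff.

Highest competing bid: €39,100.
Firm F's bid €57,100 is the highest overall, so Firm F wins and pays the second-highest bid, €39,100.
Payoff = value − price = €56,400 − €39,100 = €17,300.

Firm F's payoff: €17,300.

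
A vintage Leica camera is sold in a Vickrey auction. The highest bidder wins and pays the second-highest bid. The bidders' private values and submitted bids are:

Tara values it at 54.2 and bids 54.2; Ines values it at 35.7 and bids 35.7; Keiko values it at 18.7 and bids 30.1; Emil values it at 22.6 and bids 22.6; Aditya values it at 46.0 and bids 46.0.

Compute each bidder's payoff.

Payoffs: Tara 8.2, Ines 0.0, Keiko 0.0, Emil 0.0, Aditya 0.0.

Bids in descending order: Tara 54.2, then Aditya 46.0, then Ines 35.7, then Keiko 30.1, then Emil 22.6.
Tara has the top bid and wins; the price is the second-highest bid, 46.0.
Tara's payoff = 54.2 − 46.0 = 8.2. All other bidders lose, so their payoff is 0.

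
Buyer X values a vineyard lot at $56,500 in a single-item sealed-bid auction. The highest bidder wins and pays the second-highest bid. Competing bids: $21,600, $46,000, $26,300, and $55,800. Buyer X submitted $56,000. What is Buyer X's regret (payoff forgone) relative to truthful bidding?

$0

The highest competing bid is $55,800.
Bidding truthfully at $56,500: Buyer X has the top bid, wins, and pays the second-highest bid $55,800. Payoff = $56,500 − $55,800 = $700.
Bidding $56,000: Buyer X has the top bid, wins, and pays the second-highest bid $55,800. Payoff = $56,500 − $55,800 = $700.
Regret = truthful payoff − actual payoff = $700 − $700 = $0.
The bid only affects whether you win, not the price — here both bids land on the same side of the top rival bid, so the deviation is payoff-neutral.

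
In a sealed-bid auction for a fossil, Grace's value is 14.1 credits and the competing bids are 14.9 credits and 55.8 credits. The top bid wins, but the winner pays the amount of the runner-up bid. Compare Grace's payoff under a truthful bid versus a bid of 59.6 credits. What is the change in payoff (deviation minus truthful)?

-41.7 credits

The highest competing bid is 55.8 credits.
Bidding truthfully at 14.1 credits: the top bid is 55.8 credits (a rival), so Grace loses. Payoff = 0.0 credits.
Bidding 59.6 credits: Grace has the top bid, wins, and pays the second-highest bid 55.8 credits. Payoff = 14.1 credits − 55.8 credits = -41.7 credits.
Change = -41.7 credits − 0.0 credits = -41.7 credits.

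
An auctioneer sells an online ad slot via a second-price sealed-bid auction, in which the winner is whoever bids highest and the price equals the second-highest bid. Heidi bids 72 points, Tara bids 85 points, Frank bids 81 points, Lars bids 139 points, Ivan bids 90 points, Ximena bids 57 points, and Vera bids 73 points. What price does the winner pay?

The winner pays 90 points.

Ranking the bids: Lars 139 points; Ivan 90 points; Tara 85 points; Frank 81 points; Vera 73 points; Heidi 72 points; Ximena 57 points.
Lars is the highest bidder, so Lars wins.
Under the second-price rule, the price is the second-highest bid: 90 points.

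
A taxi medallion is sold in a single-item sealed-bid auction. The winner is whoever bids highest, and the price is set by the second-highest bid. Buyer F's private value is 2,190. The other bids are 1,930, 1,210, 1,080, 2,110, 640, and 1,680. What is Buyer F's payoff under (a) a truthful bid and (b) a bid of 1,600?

The highest competing bid is 2,110.
Bidding truthfully at 2,190: Buyer F has the top bid, wins, and pays the second-highest bid 2,110. Payoff = 2,190 − 2,110 = 80.
Bidding 1,600: the top bid is 2,110 (a rival), so Buyer F loses. Payoff = 0.

(a) 80  (b) 0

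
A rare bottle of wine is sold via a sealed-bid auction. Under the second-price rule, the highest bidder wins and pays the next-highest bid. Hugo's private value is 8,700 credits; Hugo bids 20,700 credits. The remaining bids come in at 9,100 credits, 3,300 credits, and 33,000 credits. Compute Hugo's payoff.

Hugo's payoff: 0 credits.

Highest competing bid: 33,000 credits.
Hugo's bid 20,700 credits is not the highest, so Hugo loses, pays nothing, and earns zero payoff.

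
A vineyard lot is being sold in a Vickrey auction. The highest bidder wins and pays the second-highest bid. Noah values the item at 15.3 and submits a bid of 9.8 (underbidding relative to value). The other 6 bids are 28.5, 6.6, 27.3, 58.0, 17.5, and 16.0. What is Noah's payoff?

Noah's payoff: 0.0.

Highest competing bid: 58.0.
Noah's bid 9.8 is not the highest, so Noah loses, pays nothing, and earns zero payoff.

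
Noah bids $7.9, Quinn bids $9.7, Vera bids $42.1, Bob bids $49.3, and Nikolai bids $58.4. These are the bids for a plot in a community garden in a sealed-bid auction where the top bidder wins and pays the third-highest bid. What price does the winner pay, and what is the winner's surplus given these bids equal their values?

Price $42.1; surplus $16.3.

Bids in descending order: Nikolai $58.4 > Bob $49.3 > Vera $42.1 > Quinn $9.7 > Noah $7.9.
Nikolai is the highest bidder, so Nikolai wins.
Under the third-price rule, the price is the third-highest bid: $42.1.
Surplus = $58.4 − $42.1 = $16.3.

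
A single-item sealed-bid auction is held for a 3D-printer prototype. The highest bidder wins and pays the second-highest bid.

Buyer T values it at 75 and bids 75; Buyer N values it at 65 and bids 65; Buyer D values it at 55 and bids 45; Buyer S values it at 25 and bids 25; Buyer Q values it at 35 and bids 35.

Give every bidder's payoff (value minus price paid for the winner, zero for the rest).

Buyer T 10, Buyer N 0, Buyer D 0, Buyer S 0, Buyer Q 0.

Bids in descending order: Buyer T 75; Buyer N 65; Buyer D 45; Buyer Q 35; Buyer S 25.
Buyer T has the top bid and wins; the price is the second-highest bid, 65.
Buyer T's payoff = 75 − 65 = 10. All other bidders lose, so their payoff is 0.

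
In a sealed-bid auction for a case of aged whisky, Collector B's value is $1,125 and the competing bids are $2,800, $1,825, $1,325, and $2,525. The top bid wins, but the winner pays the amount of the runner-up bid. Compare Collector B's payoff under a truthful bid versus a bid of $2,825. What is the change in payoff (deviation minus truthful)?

Payoff change: -$1,675.

The highest competing bid is $2,800.
Bidding truthfully at $1,125: the top bid is $2,800 (a rival), so Collector B loses. Payoff = $0.
Bidding $2,825: Collector B has the top bid, wins, and pays the second-highest bid $2,800. Payoff = $1,125 − $2,800 = -$1,675.
Change = -$1,675 − $0 = -$1,675.
Deviating from a truthful bid can only lose payoff in a second-price auction — never gain.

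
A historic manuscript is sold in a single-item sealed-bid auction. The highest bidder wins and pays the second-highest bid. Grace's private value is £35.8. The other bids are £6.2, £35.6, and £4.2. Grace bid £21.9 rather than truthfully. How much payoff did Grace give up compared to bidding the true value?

The highest competing bid is £35.6.
Bidding truthfully at £35.8: Grace has the top bid, wins, and pays the second-highest bid £35.6. Payoff = £35.8 − £35.6 = £0.2.
Bidding £21.9: the top bid is £35.6 (a rival), so Grace loses. Payoff = £0.0.
Regret = truthful payoff − actual payoff = £0.2 − £0.0 = £0.2.

Payoff forgone: £0.2.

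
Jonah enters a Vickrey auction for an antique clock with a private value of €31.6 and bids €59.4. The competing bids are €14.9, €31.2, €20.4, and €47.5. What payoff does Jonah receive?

Payoff = -€15.9.

Highest competing bid: €47.5.
Jonah's bid €59.4 is the highest overall, so Jonah wins and pays the second-highest bid, €47.5.
Payoff = value − price = €31.6 − €47.5 = -€15.9.
Overbidding won the item at a price above value — truthful bidding would have avoided this loss.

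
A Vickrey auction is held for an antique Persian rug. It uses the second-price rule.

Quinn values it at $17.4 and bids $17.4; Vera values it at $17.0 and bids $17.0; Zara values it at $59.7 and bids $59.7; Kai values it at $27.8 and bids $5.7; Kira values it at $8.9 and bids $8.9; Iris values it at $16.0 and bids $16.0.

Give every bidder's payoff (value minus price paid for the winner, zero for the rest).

Ordered from highest: Zara $59.7 > Quinn $17.4 > Vera $17.0 > Iris $16.0 > Kira $8.9 > Kai $5.7.
Zara has the top bid and wins; the price is the second-highest bid, $17.4.
Zara's payoff = $59.7 − $17.4 = $42.3. All other bidders lose, so their payoff is 0.

Quinn $0.0, Vera $0.0, Zara $42.3, Kai $0.0, Kira $0.0, Iris $0.0.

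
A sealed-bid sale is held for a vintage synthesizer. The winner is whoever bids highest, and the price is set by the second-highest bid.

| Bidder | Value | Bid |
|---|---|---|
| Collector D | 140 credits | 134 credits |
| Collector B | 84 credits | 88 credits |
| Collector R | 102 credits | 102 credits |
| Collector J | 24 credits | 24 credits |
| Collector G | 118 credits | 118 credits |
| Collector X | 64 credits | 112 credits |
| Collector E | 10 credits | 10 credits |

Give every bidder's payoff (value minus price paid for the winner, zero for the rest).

Collector D 22 credits, Collector B 0 credits, Collector R 0 credits, Collector J 0 credits, Collector G 0 credits, Collector X 0 credits, Collector E 0 credits.

Bids in descending order: Collector D 134 credits; Collector G 118 credits; Collector X 112 credits; Collector R 102 credits; Collector B 88 credits; Collector J 24 credits; Collector E 10 credits.
Collector D has the top bid and wins; the price is the second-highest bid, 118 credits.
Collector D's payoff = 140 credits − 118 credits = 22 credits. All other bidders lose, so their payoff is 0.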